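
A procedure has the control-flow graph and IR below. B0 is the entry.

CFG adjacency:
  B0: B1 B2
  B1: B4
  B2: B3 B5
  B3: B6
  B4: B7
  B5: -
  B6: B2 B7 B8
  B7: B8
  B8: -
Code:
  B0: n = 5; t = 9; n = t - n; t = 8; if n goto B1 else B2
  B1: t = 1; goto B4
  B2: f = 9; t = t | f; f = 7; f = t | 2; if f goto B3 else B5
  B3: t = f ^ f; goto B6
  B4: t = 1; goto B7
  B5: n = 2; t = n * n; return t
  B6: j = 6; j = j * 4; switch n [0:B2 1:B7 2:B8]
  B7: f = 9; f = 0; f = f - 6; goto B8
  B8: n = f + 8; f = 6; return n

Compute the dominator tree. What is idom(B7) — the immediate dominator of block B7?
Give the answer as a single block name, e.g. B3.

Answer: B0

Derivation:
idom tree: B1←B0 B2←B0 B3←B2 B4←B1 B5←B2 B6←B3 B7←B0 B8←B0
Dom at joins:
  B2: preds {B0,B6}: {B0} ∩ {B0,B2,B3,B6} = {B0}; idom=B0
  B7: preds {B4,B6}: {B0,B1,B4} ∩ {B0,B2,B3,B6} = {B0}; idom=B0
  B8: preds {B6,B7}: {B0,B2,B3,B6} ∩ {B0,B7} = {B0}; idom=B0

idom(B7) = B0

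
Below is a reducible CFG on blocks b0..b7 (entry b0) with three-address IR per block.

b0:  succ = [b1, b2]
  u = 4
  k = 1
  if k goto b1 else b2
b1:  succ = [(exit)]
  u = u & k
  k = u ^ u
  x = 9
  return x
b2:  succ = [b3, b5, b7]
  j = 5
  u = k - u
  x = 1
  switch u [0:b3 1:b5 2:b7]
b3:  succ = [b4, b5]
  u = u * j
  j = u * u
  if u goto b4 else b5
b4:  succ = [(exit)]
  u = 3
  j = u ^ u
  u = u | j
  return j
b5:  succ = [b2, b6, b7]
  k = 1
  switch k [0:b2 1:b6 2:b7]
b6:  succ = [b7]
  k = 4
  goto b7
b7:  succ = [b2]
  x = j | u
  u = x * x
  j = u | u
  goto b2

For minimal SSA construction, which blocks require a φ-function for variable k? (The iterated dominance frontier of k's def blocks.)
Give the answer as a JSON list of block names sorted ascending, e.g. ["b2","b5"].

Answer: ["b2", "b7"]

Working:
idom tree: b1←b0 b2←b0 b3←b2 b4←b3 b5←b2 b6←b5 b7←b2
Dom∩ at merges:
  b2: preds {b0,b5,b7}: {b0} ∩ {b0,b2,b5} ∩ {b0,b2,b7} = {b0}; idom=b0
  b5: preds {b2,b3}: {b0,b2} ∩ {b0,b2,b3} = {b0,b2}; idom=b2
  b7: preds {b2,b5,b6}: {b0,b2} ∩ {b0,b2,b5} ∩ {b0,b2,b5,b6} = {b0,b2}; idom=b2

DF walk-up:
  b2←b0: walk · to b0
  b2←b5: walk b5→b2 to b0
  b2←b7: walk b7→b2 to b0
  b5←b2: walk · to b2
  b5←b3: walk b3 to b2
  b7←b2: walk · to b2
  b7←b5: walk b5 to b2
  b7←b6: walk b6→b5 to b2
  DF(b0)=∅
  DF(b1)=∅
  DF(b2)={b2}
  DF(b3)={b5}
  DF(b4)=∅
  DF(b5)={b2,b7}
  DF(b6)={b7}
  DF(b7)={b2}

φ for k: defs {b0,b1,b5,b6}
  DF⁺ = {b2,b7}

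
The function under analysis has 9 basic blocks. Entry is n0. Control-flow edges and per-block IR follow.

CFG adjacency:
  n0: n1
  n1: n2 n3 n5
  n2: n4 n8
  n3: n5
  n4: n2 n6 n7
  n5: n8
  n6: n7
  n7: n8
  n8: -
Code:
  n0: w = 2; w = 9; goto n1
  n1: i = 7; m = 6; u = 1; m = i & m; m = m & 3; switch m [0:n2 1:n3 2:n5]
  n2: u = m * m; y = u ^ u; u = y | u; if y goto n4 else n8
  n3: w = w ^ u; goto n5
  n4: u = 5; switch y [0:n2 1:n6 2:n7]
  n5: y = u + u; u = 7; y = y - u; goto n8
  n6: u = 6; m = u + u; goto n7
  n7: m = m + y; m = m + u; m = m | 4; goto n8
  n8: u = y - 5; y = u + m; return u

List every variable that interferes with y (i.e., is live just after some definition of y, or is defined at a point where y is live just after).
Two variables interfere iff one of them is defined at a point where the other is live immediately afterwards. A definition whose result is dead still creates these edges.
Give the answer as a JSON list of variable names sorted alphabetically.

Block summaries:
  n0: def={w} ue=∅
  n1: def={i,m,u} ue=∅
  n2: def={u,y} ue={m}
  n3: def={w} ue={u,w}
  n4: def={u} ue={y}
  n5: def={u,y} ue={u}
  n6: def={m,u} ue=∅
  n7: def={m} ue={m,u,y}
  n8: def={u,y} ue={m,y}

Liveness:
  n0: in=∅ out={w}
  n1: in={w} out={m,u,w}
  n2: in={m} out={m,y}
  n3: in={m,u,w} out={m,u}
  n4: in={m,y} out={m,u,y}
  n5: in={m,u} out={m,y}
  n6: in={y} out={m,u,y}
  n7: in={m,u,y} out={m,y}
  n8: in={m,y} out=∅

Interference:
  i: {m,u,w}
  m: {i,u,w,y}
  u: {i,m,w,y}
  w: {i,m,u}
  y: {m,u}

N(y) = ["m", "u"]

Answer: ["m", "u"]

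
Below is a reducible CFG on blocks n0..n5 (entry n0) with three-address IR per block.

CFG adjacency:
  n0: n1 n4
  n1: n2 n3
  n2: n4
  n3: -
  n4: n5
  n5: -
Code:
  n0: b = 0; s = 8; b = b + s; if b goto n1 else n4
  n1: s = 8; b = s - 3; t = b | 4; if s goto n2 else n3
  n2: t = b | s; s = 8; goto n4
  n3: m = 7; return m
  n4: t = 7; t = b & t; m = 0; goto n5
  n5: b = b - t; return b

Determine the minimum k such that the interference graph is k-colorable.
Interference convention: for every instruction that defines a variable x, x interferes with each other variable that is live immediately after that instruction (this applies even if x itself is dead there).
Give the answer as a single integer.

Answer: 3

Analysis:
Per-block:
  n0: {b,s} / ∅
  n1: {b,s,t} / ∅
  n2: {s,t} / {b,s}
  n3: {m} / ∅
  n4: {m,t} / {b}
  n5: {b} / {b,t}

Backward fixpoint:
  n0 li=∅ lo={b}
  n1 li=∅ lo={b,s}
  n2 li={b,s} lo={b}
  n3 li=∅ lo=∅
  n4 li={b} lo={b,t}
  n5 li={b,t} lo=∅

Interference:
  b↔{m,s,t}
  m↔{b,t}
  s↔{b,t}
  t↔{b,m,s}

Colouring:
  {b,m,t} pairwise interfere (3-clique) ⇒ χ ≥ 3
  assign b→c0 m→c2 s→c2 t→c1 — no edge inside a register ⇒ χ ≤ 3
  χ = 3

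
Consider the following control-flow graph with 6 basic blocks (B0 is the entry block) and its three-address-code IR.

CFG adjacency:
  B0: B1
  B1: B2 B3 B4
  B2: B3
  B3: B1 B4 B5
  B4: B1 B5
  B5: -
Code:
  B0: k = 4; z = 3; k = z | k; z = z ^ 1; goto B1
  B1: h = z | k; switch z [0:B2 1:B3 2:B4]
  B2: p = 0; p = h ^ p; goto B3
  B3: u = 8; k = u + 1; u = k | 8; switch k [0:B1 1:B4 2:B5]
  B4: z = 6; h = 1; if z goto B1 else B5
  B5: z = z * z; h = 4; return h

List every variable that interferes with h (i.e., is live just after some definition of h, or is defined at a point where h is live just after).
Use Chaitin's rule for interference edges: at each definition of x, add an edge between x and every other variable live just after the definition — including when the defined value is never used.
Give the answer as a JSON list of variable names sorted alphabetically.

Block summaries:
  B0 def {k,z} use ∅
  B1 def {h} use {k,z}
  B2 def {p} use {h}
  B3 def {k,u} use ∅
  B4 def {h,z} use ∅
  B5 def {h,z} use {z}

Liveness:
  live B0: ∅→{k,z}
  live B1: {k,z}→{h,k,z}
  live B2: {h,z}→{z}
  live B3: {z}→{k,z}
  live B4: {k}→{k,z}
  live B5: {z}→∅

Conflict graph:
  h↔{k,p,z}
  k↔{h,u,z}
  p↔{h,z}
  u↔{k,z}
  z↔{h,k,p,u}

N(h) = ["k", "p", "z"]

Answer: ["k", "p", "z"]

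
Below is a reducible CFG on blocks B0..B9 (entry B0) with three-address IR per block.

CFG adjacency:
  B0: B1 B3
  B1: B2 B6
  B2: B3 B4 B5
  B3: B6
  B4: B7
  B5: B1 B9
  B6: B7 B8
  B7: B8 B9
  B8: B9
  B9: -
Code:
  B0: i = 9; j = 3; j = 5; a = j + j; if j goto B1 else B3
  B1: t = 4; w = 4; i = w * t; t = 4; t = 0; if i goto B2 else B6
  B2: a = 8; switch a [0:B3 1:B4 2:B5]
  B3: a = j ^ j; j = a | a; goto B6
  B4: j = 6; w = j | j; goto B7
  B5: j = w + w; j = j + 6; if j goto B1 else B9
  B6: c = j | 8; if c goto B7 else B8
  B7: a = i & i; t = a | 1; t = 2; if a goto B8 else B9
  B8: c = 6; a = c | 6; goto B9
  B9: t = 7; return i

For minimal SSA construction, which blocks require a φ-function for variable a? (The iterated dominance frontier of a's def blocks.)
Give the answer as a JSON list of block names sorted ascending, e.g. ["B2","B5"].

idom tree: B1←B0 B2←B1 B3←B0 B4←B2 B5←B2 B6←B0 B7←B0 B8←B0 B9←B0
Dom at joins:
  B1: preds {B0,B5}: {B0} ∩ {B0,B1,B2,B5} = {B0}; idom=B0
  B3: preds {B0,B2}: {B0} ∩ {B0,B1,B2} = {B0}; idom=B0
  B6: preds {B1,B3}: {B0,B1} ∩ {B0,B3} = {B0}; idom=B0
  B7: preds {B4,B6}: {B0,B1,B2,B4} ∩ {B0,B6} = {B0}; idom=B0
  B8: preds {B6,B7}: {B0,B6} ∩ {B0,B7} = {B0}; idom=B0
  B9: preds {B5,B7,B8}: {B0,B1,B2,B5} ∩ {B0,B7} ∩ {B0,B8} = {B0}; idom=B0

DF derivation:
  B1←B0: walk · to B0
  B1←B5: walk B5→B2→B1 to B0
  B3←B0: walk · to B0
  B3←B2: walk B2→B1 to B0
  B6←B1: walk B1 to B0
  B6←B3: walk B3 to B0
  B7←B4: walk B4→B2→B1 to B0
  B7←B6: walk B6 to B0
  B8←B6: walk B6 to B0
  B8←B7: walk B7 to B0
  B9←B5: walk B5→B2→B1 to B0
  B9←B7: walk B7 to B0
  B9←B8: walk B8 to B0
  DF(B0)=∅
  DF(B1)={B1,B3,B6,B7,B9}
  DF(B2)={B1,B3,B7,B9}
  DF(B3)={B6}
  DF(B4)={B7}
  DF(B5)={B1,B9}
  DF(B6)={B7,B8}
  DF(B7)={B8,B9}
  DF(B8)={B9}
  DF(B9)=∅

φ for a: defs {B0,B2,B3,B7,B8}
  DF⁺ = {B1,B3,B6,B7,B8,B9}

Answer: ["B1", "B3", "B6", "B7", "B8", "B9"]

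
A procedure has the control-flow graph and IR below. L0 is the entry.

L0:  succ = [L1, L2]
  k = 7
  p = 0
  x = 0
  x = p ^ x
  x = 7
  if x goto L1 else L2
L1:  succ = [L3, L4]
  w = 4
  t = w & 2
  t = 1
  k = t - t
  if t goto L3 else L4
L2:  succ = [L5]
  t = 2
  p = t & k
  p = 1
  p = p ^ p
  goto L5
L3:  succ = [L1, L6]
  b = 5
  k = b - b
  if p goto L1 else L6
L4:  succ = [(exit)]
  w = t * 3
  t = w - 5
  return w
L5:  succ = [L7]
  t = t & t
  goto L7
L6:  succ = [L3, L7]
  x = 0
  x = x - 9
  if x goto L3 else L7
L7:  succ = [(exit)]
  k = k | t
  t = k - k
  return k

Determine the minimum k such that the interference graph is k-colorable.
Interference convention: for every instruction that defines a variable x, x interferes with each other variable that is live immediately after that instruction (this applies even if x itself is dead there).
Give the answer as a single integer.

def/use:
  L0: {k,p,x} / ∅
  L1: {k,t,w} / ∅
  L2: {p,t} / {k}
  L3: {b,k} / {p}
  L4: {t,w} / {t}
  L5: {t} / {t}
  L6: {x} / ∅
  L7: {k,t} / {k,t}

Backward fixpoint:
  live L0: ∅→{k,p}
  live L1: {p}→{p,t}
  live L2: {k}→{k,t}
  live L3: {p,t}→{k,p,t}
  live L4: {t}→∅
  live L5: {k,t}→{k,t}
  live L6: {k,p,t}→{k,p,t}
  live L7: {k,t}→∅

Conflict graph:
  b↔{p,t}
  k↔{p,t,x}
  p↔{b,k,t,w,x}
  t↔{b,k,p,w,x}
  w↔{p,t}
  x↔{k,p,t}

Colouring:
  {k,p,t,x} pairwise interfere (4-clique) ⇒ χ ≥ 4
  4-colouring: c0={p}  c1={t}  c2={b,k,w}  c3={x}
  χ = 4

Answer: 4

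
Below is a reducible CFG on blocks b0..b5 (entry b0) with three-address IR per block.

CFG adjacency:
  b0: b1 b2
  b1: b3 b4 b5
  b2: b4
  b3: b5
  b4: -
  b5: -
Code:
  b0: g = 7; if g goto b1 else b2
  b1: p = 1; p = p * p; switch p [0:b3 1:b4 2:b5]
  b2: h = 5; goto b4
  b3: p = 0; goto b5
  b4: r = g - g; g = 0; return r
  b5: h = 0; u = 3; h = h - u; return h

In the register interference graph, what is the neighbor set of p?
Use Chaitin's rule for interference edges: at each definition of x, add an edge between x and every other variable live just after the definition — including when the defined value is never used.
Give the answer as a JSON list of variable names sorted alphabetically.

Answer: ["g"]

Working:
Block summaries:
  b0 def {g} use ∅
  b1 def {p} use ∅
  b2 def {h} use ∅
  b3 def {p} use ∅
  b4 def {g,r} use {g}
  b5 def {h,u} use ∅

Backward fixpoint:
  b0: in=∅ out={g}
  b1: in={g} out={g}
  b2: in={g} out={g}
  b3: in=∅ out=∅
  b4: in={g} out=∅
  b5: in=∅ out=∅

Conflict graph:
  g — {h,p,r}
  h — {g,u}
  p — {g}
  r — {g}
  u — {h}

N(p) = ["g"]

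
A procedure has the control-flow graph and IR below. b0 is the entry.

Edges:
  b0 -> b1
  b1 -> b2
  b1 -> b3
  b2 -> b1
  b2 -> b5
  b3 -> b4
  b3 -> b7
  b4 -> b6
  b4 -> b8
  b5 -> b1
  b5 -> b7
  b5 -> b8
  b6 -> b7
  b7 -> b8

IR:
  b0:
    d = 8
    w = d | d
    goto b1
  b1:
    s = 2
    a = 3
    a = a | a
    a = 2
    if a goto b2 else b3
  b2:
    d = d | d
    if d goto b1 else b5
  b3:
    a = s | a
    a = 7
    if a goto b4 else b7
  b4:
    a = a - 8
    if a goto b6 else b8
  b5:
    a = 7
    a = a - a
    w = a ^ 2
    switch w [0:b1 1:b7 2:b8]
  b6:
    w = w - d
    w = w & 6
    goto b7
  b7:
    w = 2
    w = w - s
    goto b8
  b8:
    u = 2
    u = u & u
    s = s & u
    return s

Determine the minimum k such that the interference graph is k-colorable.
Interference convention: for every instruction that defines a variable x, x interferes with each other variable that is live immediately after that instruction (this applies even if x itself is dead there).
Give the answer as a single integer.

def/use:
  b0: {d,w} / ∅
  b1: {a,s} / ∅
  b2: {d} / {d}
  b3: {a} / {a,s}
  b4: {a} / {a}
  b5: {a,w} / ∅
  b6: {w} / {d,w}
  b7: {w} / {s}
  b8: {s,u} / {s}

Backward fixpoint:
  b0 li=∅ lo={d,w}
  b1 li={d,w} lo={a,d,s,w}
  b2 li={d,s,w} lo={d,s,w}
  b3 li={a,d,s,w} lo={a,d,s,w}
  b4 li={a,d,s,w} lo={d,s,w}
  b5 li={d,s} lo={d,s,w}
  b6 li={d,s,w} lo={s}
  b7 li={s} lo={s}
  b8 li={s} lo=∅

Interfere edges:
  a: {d,s,w}
  d: {a,s,w}
  s: {a,d,u,w}
  u: {s}
  w: {a,d,s}

Registers:
  clique {a,d,s,w} ⇒ need ≥ 4
  assign a→r1 d→r2 s→r0 u→r1 w→r3 — no edge inside a register ⇒ χ ≤ 4
  χ = 4

Answer: 4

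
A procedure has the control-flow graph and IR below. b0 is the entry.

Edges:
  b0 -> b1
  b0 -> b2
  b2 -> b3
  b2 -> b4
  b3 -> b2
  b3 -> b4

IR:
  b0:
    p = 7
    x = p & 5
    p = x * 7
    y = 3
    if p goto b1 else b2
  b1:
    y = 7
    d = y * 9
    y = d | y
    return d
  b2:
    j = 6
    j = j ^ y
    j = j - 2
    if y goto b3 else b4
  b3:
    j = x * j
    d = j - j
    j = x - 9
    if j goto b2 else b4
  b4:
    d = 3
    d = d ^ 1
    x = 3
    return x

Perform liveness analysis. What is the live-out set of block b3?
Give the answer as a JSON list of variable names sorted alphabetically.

Answer: ["x", "y"]

Derivation:
Per-block:
  b0: def={p,x,y} ue=∅
  b1: def={d,y} ue=∅
  b2: def={j} ue={y}
  b3: def={d,j} ue={j,x}
  b4: def={d,x} ue=∅

Liveness:
  live b0: ∅→{x,y}
  live b1: ∅→∅
  live b2: {x,y}→{j,x,y}
  live b3: {j,x,y}→{x,y}
  live b4: ∅→∅

live-out(b3) = ["x", "y"]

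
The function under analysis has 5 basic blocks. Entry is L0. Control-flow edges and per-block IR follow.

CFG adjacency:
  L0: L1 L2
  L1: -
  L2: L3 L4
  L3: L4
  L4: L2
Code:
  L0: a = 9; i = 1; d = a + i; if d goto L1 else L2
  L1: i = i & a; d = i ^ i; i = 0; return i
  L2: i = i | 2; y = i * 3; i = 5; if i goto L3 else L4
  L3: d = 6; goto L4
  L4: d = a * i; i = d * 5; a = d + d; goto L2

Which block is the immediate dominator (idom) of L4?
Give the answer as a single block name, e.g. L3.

idom tree: L1←L0 L2←L0 L3←L2 L4←L2
Dom∩ at merges:
  L2: preds {L0,L4}: {L0} ∩ {L0,L2,L4} = {L0}; idom=L0
  L4: preds {L2,L3}: {L0,L2} ∩ {L0,L2,L3} = {L0,L2}; idom=L2

idom(L4) = L2

Answer: L2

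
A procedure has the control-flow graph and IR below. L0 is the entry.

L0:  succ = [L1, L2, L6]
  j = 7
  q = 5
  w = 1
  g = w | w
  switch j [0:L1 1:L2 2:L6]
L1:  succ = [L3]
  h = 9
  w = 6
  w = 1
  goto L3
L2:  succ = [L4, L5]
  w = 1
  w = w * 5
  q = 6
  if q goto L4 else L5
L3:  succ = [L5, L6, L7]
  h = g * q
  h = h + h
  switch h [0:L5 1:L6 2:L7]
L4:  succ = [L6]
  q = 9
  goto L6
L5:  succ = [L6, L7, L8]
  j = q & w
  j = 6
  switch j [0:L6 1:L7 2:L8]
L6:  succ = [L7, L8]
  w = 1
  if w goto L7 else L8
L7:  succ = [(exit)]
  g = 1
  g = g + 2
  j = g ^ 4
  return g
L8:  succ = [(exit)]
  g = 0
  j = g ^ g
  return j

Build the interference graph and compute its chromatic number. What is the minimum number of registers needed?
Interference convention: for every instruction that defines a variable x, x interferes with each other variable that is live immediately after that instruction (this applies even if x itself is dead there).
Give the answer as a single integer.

Answer: 4

Working:
Per-block:
  L0 def {g,j,q,w} use ∅
  L1 def {h,w} use ∅
  L2 def {q,w} use ∅
  L3 def {h} use {g,q}
  L4 def {q} use ∅
  L5 def {j} use {q,w}
  L6 def {w} use ∅
  L7 def {g,j} use ∅
  L8 def {g,j} use ∅

Backward fixpoint:
  live L0: ∅→{g,q}
  live L1: {g,q}→{g,q,w}
  live L2: ∅→{q,w}
  live L3: {g,q,w}→{q,w}
  live L4: ∅→∅
  live L5: {q,w}→∅
  live L6: ∅→∅
  live L7: ∅→∅
  live L8: ∅→∅

Interfere edges:
  g↔{h,j,q,w}
  h↔{g,q,w}
  j↔{g,q,w}
  q↔{g,h,j,w}
  w↔{g,h,j,q}

Chromatic number:
  clique {g,h,q,w} ⇒ need ≥ 4
  assign g→r0 h→r3 j→r3 q→r1 w→r2 — no edge inside a register ⇒ χ ≤ 4
  χ = 4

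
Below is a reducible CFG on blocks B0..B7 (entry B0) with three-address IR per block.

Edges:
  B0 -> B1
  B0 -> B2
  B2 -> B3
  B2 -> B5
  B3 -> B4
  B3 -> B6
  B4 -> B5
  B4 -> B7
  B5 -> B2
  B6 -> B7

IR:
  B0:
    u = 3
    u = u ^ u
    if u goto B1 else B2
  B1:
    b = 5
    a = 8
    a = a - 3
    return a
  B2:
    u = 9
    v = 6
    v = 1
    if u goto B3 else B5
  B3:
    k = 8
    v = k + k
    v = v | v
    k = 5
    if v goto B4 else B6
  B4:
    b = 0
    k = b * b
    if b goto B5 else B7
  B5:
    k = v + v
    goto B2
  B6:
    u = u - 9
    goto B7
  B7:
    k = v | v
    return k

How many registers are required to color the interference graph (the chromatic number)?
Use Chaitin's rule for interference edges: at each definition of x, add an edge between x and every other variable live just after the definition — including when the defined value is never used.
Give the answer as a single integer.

def/use:
  B0: {u} / ∅
  B1: {a,b} / ∅
  B2: {u,v} / ∅
  B3: {k,v} / ∅
  B4: {b,k} / ∅
  B5: {k} / {v}
  B6: {u} / {u}
  B7: {k} / {v}

Backward fixpoint:
  B0 li=∅ lo=∅
  B1 li=∅ lo=∅
  B2 li=∅ lo={u,v}
  B3 li={u} lo={u,v}
  B4 li={v} lo={v}
  B5 li={v} lo=∅
  B6 li={u,v} lo={v}
  B7 li={v} lo=∅

Conflict graph:
  a↔∅
  b↔{k,v}
  k↔{b,u,v}
  u↔{k,v}
  v↔{b,k,u}

Registers:
  {b,k,v} pairwise interfere (3-clique) ⇒ χ ≥ 3
  assign a→c0 b→c2 k→c0 u→c2 v→c1 — no edge inside a register ⇒ χ ≤ 3
  χ = 3

Answer: 3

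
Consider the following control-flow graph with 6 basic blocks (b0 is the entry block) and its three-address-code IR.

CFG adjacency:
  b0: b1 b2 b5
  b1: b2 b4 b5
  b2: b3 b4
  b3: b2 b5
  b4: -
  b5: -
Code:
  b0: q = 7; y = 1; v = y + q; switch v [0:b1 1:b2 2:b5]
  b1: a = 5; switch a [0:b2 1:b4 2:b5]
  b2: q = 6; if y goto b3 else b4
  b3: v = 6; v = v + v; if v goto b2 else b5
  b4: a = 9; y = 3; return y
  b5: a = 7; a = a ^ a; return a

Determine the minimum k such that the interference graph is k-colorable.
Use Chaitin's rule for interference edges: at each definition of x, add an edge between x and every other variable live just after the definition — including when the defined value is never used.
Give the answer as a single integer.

Per-block:
  b0: def={q,v,y} ue=∅
  b1: def={a} ue=∅
  b2: def={q} ue={y}
  b3: def={v} ue=∅
  b4: def={a,y} ue=∅
  b5: def={a} ue=∅

Live sets:
  b0: in=∅ out={y}
  b1: in={y} out={y}
  b2: in={y} out={y}
  b3: in={y} out={y}
  b4: in=∅ out=∅
  b5: in=∅ out=∅

Conflict graph:
  a: {y}
  q: {y}
  v: {y}
  y: {a,q,v}

Chromatic number:
  {a,y} pairwise interfere (2-clique) ⇒ χ ≥ 2
  2-colouring: c0={y}  c1={a,q,v}
  χ = 2

Answer: 2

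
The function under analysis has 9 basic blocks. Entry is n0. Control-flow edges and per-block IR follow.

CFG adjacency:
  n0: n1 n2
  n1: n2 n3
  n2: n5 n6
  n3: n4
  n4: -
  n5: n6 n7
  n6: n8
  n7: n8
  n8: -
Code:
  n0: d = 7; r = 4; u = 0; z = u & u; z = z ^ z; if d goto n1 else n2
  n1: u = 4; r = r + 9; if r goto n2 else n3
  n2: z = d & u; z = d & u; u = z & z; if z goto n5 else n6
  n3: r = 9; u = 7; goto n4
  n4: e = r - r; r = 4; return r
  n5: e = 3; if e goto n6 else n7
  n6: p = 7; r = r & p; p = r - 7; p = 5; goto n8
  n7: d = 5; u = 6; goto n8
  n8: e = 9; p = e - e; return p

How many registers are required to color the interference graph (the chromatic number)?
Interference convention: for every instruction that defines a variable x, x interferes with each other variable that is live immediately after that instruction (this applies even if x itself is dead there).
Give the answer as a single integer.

Per-block:
  n0: {d,r,u,z} / ∅
  n1: {r,u} / {r}
  n2: {u,z} / {d,u}
  n3: {r,u} / ∅
  n4: {e,r} / {r}
  n5: {e} / ∅
  n6: {p,r} / {r}
  n7: {d,u} / ∅
  n8: {e,p} / ∅

Backward fixpoint:
  n0 li=∅ lo={d,r,u}
  n1 li={d,r} lo={d,r,u}
  n2 li={d,r,u} lo={r}
  n3 li=∅ lo={r}
  n4 li={r} lo=∅
  n5 li={r} lo={r}
  n6 li={r} lo=∅
  n7 li=∅ lo=∅
  n8 li=∅ lo=∅

Conflict graph:
  d: {r,u,z}
  e: {r}
  p: {r}
  r: {d,e,p,u,z}
  u: {d,r,z}
  z: {d,r,u}

Registers:
  lower bound: {d,r,u,z} mutually conflict ⇒ χ ≥ 4
  4-colouring: c0={r}  c1={d,e,p}  c2={u}  c3={z}
  χ = 4

Answer: 4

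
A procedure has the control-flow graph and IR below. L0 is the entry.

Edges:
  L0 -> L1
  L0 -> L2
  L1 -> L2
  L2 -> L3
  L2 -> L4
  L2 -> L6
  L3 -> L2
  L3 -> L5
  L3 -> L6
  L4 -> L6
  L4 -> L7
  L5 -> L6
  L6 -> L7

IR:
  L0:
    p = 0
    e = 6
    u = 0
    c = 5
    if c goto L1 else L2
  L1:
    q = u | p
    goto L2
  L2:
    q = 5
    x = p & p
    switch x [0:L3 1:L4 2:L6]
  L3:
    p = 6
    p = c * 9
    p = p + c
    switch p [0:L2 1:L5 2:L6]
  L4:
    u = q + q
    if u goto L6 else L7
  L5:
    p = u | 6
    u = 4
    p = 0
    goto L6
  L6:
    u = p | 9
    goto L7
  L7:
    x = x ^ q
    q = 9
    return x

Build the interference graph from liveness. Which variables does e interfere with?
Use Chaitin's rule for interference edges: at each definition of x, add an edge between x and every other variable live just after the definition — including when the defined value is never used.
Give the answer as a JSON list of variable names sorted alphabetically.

Answer: ["p"]

Analysis:
Block summaries:
  L0: {c,e,p,u} / ∅
  L1: {q} / {p,u}
  L2: {q,x} / {p}
  L3: {p} / {c}
  L4: {u} / {q}
  L5: {p,u} / {u}
  L6: {u} / {p}
  L7: {q,x} / {q,x}

Live sets:
  L0: in=∅ out={c,p,u}
  L1: in={c,p,u} out={c,p,u}
  L2: in={c,p,u} out={c,p,q,u,x}
  L3: in={c,q,u,x} out={c,p,q,u,x}
  L4: in={p,q,x} out={p,q,x}
  L5: in={q,u,x} out={p,q,x}
  L6: in={p,q,x} out={q,x}
  L7: in={q,x} out=∅

Conflict graph:
  c: {p,q,u,x}
  e: {p}
  p: {c,e,q,u,x}
  q: {c,p,u,x}
  u: {c,p,q,x}
  x: {c,p,q,u}

N(e) = ["p"]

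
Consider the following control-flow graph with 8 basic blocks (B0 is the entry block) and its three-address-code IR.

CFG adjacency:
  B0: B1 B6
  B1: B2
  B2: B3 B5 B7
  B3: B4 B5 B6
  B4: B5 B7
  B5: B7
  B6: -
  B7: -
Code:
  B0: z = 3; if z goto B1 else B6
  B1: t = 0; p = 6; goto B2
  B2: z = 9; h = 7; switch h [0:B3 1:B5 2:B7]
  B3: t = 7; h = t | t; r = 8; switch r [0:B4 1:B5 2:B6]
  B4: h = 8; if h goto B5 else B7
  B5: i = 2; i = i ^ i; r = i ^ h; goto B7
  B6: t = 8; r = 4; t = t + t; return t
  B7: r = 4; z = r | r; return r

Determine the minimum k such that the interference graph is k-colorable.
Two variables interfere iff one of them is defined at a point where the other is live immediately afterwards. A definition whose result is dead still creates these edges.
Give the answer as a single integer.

Answer: 2

Working:
Per-block:
  B0: def={z} ue=∅
  B1: def={p,t} ue=∅
  B2: def={h,z} ue=∅
  B3: def={h,r,t} ue=∅
  B4: def={h} ue=∅
  B5: def={i,r} ue={h}
  B6: def={r,t} ue=∅
  B7: def={r,z} ue=∅

Liveness:
  live B0: ∅→∅
  live B1: ∅→∅
  live B2: ∅→{h}
  live B3: ∅→{h}
  live B4: ∅→{h}
  live B5: {h}→∅
  live B6: ∅→∅
  live B7: ∅→∅

Conflict graph:
  h: {i,r}
  i: {h}
  p: ∅
  r: {h,t,z}
  t: {r}
  z: {r}

Registers:
  lower bound: {h,i} mutually conflict ⇒ χ ≥ 2
  2-colouring: c0={i,p,r}  c1={h,t,z}
  χ = 2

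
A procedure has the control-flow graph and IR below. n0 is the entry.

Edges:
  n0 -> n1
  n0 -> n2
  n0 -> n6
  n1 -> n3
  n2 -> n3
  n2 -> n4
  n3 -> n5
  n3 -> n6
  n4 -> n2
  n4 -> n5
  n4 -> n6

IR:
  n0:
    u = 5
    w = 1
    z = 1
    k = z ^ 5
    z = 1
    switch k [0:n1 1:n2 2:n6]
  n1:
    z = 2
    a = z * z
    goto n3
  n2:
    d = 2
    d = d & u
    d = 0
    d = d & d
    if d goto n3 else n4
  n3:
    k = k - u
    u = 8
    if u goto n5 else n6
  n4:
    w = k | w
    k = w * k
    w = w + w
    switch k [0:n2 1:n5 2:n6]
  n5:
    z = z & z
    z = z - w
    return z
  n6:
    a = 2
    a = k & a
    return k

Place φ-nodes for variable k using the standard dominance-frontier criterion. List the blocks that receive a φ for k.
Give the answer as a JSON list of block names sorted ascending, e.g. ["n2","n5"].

idom tree: n1←n0 n2←n0 n3←n0 n4←n2 n5←n0 n6←n0
Dom∩ at merges:
  n2: preds {n0,n4}: {n0} ∩ {n0,n2,n4} = {n0}; idom=n0
  n3: preds {n1,n2}: {n0,n1} ∩ {n0,n2} = {n0}; idom=n0
  n5: preds {n3,n4}: {n0,n3} ∩ {n0,n2,n4} = {n0}; idom=n0
  n6: preds {n0,n3,n4}: {n0} ∩ {n0,n3} ∩ {n0,n2,n4} = {n0}; idom=n0

DF derivation:
  join n2 pred n0: · stop@n0
  join n2 pred n4: n4→n2 stop@n0
  join n3 pred n1: n1 stop@n0
  join n3 pred n2: n2 stop@n0
  join n5 pred n3: n3 stop@n0
  join n5 pred n4: n4→n2 stop@n0
  join n6 pred n0: · stop@n0
  join n6 pred n3: n3 stop@n0
  join n6 pred n4: n4→n2 stop@n0
  n0: DF=∅
  n1: DF={n3}
  n2: DF={n2,n3,n5,n6}
  n3: DF={n5,n6}
  n4: DF={n2,n5,n6}
  n5: DF=∅
  n6: DF=∅

φ for k: defs {n0,n3,n4}
  DF⁺ = {n2,n3,n5,n6}

Answer: ["n2", "n3", "n5", "n6"]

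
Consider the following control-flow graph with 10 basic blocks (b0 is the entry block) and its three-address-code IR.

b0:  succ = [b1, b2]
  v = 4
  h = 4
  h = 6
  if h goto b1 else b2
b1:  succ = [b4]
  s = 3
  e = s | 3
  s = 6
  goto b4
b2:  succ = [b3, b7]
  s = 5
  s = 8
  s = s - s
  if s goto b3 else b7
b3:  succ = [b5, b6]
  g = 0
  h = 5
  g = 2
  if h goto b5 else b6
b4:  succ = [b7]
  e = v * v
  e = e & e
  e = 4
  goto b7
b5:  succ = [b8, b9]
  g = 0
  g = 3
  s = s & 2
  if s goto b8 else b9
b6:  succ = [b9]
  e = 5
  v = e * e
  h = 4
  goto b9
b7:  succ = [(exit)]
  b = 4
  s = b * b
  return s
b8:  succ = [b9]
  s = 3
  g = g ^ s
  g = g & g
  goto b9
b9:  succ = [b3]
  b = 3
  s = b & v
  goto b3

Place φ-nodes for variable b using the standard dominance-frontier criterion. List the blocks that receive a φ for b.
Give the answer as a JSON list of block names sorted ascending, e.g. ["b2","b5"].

idom tree: b1←b0 b2←b0 b3←b2 b4←b1 b5←b3 b6←b3 b7←b0 b8←b5 b9←b3
Dom at joins:
  b3: preds {b2,b9}: {b0,b2} ∩ {b0,b2,b3,b9} = {b0,b2}; idom=b2
  b7: preds {b2,b4}: {b0,b2} ∩ {b0,b1,b4} = {b0}; idom=b0
  b9: preds {b5,b6,b8}: {b0,b2,b3,b5} ∩ {b0,b2,b3,b6} ∩ {b0,b2,b3,b5,b8} = {b0,b2,b3}; idom=b3

Frontier:
  join b3 pred b2: · stop@b2
  join b3 pred b9: b9→b3 stop@b2
  join b7 pred b2: b2 stop@b0
  join b7 pred b4: b4→b1 stop@b0
  join b9 pred b5: b5 stop@b3
  join b9 pred b6: b6 stop@b3
  join b9 pred b8: b8→b5 stop@b3
  b0 → ∅
  b1 → {b7}
  b2 → {b7}
  b3 → {b3}
  b4 → {b7}
  b5 → {b9}
  b6 → {b9}
  b7 → ∅
  b8 → {b9}
  b9 → {b3}

φ for b: defs {b7,b9}
  DF⁺ = {b3}

Answer: ["b3"]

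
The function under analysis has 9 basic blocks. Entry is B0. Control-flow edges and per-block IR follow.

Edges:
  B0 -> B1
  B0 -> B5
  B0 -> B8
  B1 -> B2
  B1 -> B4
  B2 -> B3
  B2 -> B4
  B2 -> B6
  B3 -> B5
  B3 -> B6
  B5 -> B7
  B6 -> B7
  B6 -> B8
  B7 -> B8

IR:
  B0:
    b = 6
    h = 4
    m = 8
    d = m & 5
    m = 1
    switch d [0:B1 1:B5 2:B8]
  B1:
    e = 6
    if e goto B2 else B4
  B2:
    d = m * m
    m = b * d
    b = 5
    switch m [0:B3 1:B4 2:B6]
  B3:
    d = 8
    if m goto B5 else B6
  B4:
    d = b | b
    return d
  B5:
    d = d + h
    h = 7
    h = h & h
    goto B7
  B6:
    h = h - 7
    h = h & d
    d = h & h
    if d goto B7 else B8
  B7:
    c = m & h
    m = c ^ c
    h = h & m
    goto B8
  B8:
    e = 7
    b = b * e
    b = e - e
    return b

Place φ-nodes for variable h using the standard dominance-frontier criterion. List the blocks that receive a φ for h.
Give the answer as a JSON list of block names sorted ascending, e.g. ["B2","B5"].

idom tree: B1←B0 B2←B1 B3←B2 B4←B1 B5←B0 B6←B2 B7←B0 B8←B0
Join-block Dom:
  B4: preds {B1,B2}: {B0,B1} ∩ {B0,B1,B2} = {B0,B1}; idom=B1
  B5: preds {B0,B3}: {B0} ∩ {B0,B1,B2,B3} = {B0}; idom=B0
  B6: preds {B2,B3}: {B0,B1,B2} ∩ {B0,B1,B2,B3} = {B0,B1,B2}; idom=B2
  B7: preds {B5,B6}: {B0,B5} ∩ {B0,B1,B2,B6} = {B0}; idom=B0
  B8: preds {B0,B6,B7}: {B0} ∩ {B0,B1,B2,B6} ∩ {B0,B7} = {B0}; idom=B0

DF derivation:
  join B4 pred B1: · stop@B1
  join B4 pred B2: B2 stop@B1
  join B5 pred B0: · stop@B0
  join B5 pred B3: B3→B2→B1 stop@B0
  join B6 pred B2: · stop@B2
  join B6 pred B3: B3 stop@B2
  join B7 pred B5: B5 stop@B0
  join B7 pred B6: B6→B2→B1 stop@B0
  join B8 pred B0: · stop@B0
  join B8 pred B6: B6→B2→B1 stop@B0
  join B8 pred B7: B7 stop@B0
  B0 → ∅
  B1 → {B5,B7,B8}
  B2 → {B4,B5,B7,B8}
  B3 → {B5,B6}
  B4 → ∅
  B5 → {B7}
  B6 → {B7,B8}
  B7 → {B8}
  B8 → ∅

φ for h: defs {B0,B5,B6,B7}
  DF⁺ = {B7,B8}

Answer: ["B7", "B8"]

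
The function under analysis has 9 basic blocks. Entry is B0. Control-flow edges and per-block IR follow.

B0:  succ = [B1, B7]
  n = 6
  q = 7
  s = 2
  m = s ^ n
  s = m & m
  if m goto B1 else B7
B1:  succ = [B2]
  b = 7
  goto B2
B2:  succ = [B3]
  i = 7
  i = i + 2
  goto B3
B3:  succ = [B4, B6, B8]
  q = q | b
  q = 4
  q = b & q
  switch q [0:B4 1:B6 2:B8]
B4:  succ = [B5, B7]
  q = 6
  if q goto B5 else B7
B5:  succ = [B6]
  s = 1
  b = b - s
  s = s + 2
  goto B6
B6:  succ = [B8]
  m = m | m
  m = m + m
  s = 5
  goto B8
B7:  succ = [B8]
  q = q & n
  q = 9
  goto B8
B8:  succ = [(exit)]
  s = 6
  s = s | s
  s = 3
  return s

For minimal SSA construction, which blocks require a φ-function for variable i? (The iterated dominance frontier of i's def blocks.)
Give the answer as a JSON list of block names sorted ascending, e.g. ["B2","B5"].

Answer: ["B7", "B8"]

Analysis:
idom tree: B1←B0 B2←B1 B3←B2 B4←B3 B5←B4 B6←B3 B7←B0 B8←B0
Join-block Dom:
  B6: preds {B3,B5}: {B0,B1,B2,B3} ∩ {B0,B1,B2,B3,B4,B5} = {B0,B1,B2,B3}; idom=B3
  B7: preds {B0,B4}: {B0} ∩ {B0,B1,B2,B3,B4} = {B0}; idom=B0
  B8: preds {B3,B6,B7}: {B0,B1,B2,B3} ∩ {B0,B1,B2,B3,B6} ∩ {B0,B7} = {B0}; idom=B0

DF derivation:
  B6←B3: walk · to B3
  B6←B5: walk B5→B4 to B3
  B7←B0: walk · to B0
  B7←B4: walk B4→B3→B2→B1 to B0
  B8←B3: walk B3→B2→B1 to B0
  B8←B6: walk B6→B3→B2→B1 to B0
  B8←B7: walk B7 to B0
  DF(B0)=∅
  DF(B1)={B7,B8}
  DF(B2)={B7,B8}
  DF(B3)={B7,B8}
  DF(B4)={B6,B7}
  DF(B5)={B6}
  DF(B6)={B8}
  DF(B7)={B8}
  DF(B8)=∅

φ for i: defs {B2}
  DF⁺ = {B7,B8}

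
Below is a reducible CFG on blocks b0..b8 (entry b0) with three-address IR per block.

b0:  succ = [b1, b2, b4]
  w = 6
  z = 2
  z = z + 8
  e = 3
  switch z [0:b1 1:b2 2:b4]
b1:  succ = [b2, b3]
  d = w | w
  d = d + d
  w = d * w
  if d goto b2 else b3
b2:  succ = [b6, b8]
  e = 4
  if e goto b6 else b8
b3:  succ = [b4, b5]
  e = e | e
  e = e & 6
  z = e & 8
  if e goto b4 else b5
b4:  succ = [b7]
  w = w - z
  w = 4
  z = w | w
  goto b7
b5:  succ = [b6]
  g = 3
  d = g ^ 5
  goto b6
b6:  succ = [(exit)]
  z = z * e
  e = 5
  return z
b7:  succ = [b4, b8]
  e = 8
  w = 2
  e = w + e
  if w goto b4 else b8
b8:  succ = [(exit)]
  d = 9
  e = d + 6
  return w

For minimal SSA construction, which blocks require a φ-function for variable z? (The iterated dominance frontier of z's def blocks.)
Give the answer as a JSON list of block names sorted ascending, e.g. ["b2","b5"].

Answer: ["b4", "b6", "b8"]

Derivation:
idom tree: b1←b0 b2←b0 b3←b1 b4←b0 b5←b3 b6←b0 b7←b4 b8←b0
Dom at joins:
  b2: preds {b0,b1}: {b0} ∩ {b0,b1} = {b0}; idom=b0
  b4: preds {b0,b3,b7}: {b0} ∩ {b0,b1,b3} ∩ {b0,b4,b7} = {b0}; idom=b0
  b6: preds {b2,b5}: {b0,b2} ∩ {b0,b1,b3,b5} = {b0}; idom=b0
  b8: preds {b2,b7}: {b0,b2} ∩ {b0,b4,b7} = {b0}; idom=b0

DF derivation:
  b2←b0: walk · to b0
  b2←b1: walk b1 to b0
  b4←b0: walk · to b0
  b4←b3: walk b3→b1 to b0
  b4←b7: walk b7→b4 to b0
  b6←b2: walk b2 to b0
  b6←b5: walk b5→b3→b1 to b0
  b8←b2: walk b2 to b0
  b8←b7: walk b7→b4 to b0
  b0: DF=∅
  b1: DF={b2,b4,b6}
  b2: DF={b6,b8}
  b3: DF={b4,b6}
  b4: DF={b4,b8}
  b5: DF={b6}
  b6: DF=∅
  b7: DF={b4,b8}
  b8: DF=∅

φ for z: defs {b0,b3,b4,b6}
  DF⁺ = {b4,b6,b8}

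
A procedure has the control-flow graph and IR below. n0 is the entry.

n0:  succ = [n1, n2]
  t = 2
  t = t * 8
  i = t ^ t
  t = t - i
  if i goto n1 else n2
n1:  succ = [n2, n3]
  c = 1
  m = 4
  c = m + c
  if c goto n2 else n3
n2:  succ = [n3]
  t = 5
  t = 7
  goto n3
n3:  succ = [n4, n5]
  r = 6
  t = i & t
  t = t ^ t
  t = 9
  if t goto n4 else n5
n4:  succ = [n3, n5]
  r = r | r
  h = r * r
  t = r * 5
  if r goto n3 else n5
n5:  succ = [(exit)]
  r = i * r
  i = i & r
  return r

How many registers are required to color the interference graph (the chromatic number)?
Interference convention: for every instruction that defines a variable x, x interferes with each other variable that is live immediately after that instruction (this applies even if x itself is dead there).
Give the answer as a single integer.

def/use:
  n0: {i,t} / ∅
  n1: {c,m} / ∅
  n2: {t} / ∅
  n3: {r,t} / {i,t}
  n4: {h,r,t} / {r}
  n5: {i,r} / {i,r}

Liveness:
  live n0: ∅→{i,t}
  live n1: {i,t}→{i,t}
  live n2: {i}→{i,t}
  live n3: {i,t}→{i,r}
  live n4: {i,r}→{i,r,t}
  live n5: {i,r}→∅

Conflict graph:
  c: {i,m,t}
  h: {i,r}
  i: {c,h,m,r,t}
  m: {c,i,t}
  r: {h,i,t}
  t: {c,i,m,r}

Chromatic number:
  clique {c,i,m,t} ⇒ need ≥ 4
  4-colouring: r0={i}  r1={h,t}  r2={c,r}  r3={m}
  χ = 4

Answer: 4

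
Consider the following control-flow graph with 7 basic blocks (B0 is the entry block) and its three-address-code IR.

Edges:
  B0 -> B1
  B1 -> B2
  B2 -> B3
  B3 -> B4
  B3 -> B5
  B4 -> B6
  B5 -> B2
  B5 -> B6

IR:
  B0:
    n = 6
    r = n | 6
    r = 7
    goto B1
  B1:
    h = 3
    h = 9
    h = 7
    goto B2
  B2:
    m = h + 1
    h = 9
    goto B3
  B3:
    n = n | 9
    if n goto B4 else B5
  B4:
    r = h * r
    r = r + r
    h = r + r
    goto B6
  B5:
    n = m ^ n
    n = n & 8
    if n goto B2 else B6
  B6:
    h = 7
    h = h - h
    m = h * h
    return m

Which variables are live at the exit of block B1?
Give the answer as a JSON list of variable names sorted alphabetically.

def/use:
  B0 def {n,r} use ∅
  B1 def {h} use ∅
  B2 def {h,m} use {h}
  B3 def {n} use {n}
  B4 def {h,r} use {h,r}
  B5 def {n} use {m,n}
  B6 def {h,m} use ∅

Backward fixpoint:
  live B0: ∅→{n,r}
  live B1: {n,r}→{h,n,r}
  live B2: {h,n,r}→{h,m,n,r}
  live B3: {h,m,n,r}→{h,m,n,r}
  live B4: {h,r}→∅
  live B5: {h,m,n,r}→{h,n,r}
  live B6: ∅→∅

live-out(B1) = ["h", "n", "r"]

Answer: ["h", "n", "r"]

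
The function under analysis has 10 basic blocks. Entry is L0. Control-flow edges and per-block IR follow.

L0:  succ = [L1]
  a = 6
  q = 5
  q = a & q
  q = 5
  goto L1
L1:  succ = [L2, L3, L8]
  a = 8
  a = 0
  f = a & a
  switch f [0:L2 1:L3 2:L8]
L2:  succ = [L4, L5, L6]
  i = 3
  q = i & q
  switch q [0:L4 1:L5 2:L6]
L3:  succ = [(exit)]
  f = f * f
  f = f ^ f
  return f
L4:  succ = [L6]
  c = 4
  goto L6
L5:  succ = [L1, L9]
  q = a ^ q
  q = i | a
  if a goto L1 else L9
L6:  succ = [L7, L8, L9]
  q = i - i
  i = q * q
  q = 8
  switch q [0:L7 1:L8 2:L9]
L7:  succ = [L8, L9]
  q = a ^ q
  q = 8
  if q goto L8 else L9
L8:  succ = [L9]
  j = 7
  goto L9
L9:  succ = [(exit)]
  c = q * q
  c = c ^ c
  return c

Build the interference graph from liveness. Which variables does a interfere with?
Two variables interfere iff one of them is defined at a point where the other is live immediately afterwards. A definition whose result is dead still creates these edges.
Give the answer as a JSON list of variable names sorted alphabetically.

def/use:
  L0: def={a,q} ue=∅
  L1: def={a,f} ue=∅
  L2: def={i,q} ue={q}
  L3: def={f} ue={f}
  L4: def={c} ue=∅
  L5: def={q} ue={a,i,q}
  L6: def={i,q} ue={i}
  L7: def={q} ue={a,q}
  L8: def={j} ue=∅
  L9: def={c} ue={q}

Live sets:
  live L0: ∅→{q}
  live L1: {q}→{a,f,q}
  live L2: {a,q}→{a,i,q}
  live L3: {f}→∅
  live L4: {a,i}→{a,i}
  live L5: {a,i,q}→{q}
  live L6: {a,i}→{a,q}
  live L7: {a,q}→{q}
  live L8: {q}→{q}
  live L9: {q}→∅

Interference:
  a: {c,f,i,q}
  c: {a,i}
  f: {a,q}
  i: {a,c,q}
  j: {q}
  q: {a,f,i,j}

N(a) = ["c", "f", "i", "q"]

Answer: ["c", "f", "i", "q"]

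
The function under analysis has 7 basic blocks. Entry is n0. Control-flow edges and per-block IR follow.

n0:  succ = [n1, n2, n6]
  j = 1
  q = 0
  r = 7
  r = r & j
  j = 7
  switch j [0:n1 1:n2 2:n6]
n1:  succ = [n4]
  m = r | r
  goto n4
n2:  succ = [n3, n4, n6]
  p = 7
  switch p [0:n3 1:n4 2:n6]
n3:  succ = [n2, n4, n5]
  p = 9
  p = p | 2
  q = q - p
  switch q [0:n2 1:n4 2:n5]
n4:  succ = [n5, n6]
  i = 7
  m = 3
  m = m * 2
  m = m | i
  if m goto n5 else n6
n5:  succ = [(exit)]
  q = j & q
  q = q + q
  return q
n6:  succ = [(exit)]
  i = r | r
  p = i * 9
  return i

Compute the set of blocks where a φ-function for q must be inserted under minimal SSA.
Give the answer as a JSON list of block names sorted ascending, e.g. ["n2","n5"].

Answer: ["n2", "n4", "n5", "n6"]

Working:
idom tree: n1←n0 n2←n0 n3←n2 n4←n0 n5←n0 n6←n0
Dom∩ at merges:
  n2: preds {n0,n3}: {n0} ∩ {n0,n2,n3} = {n0}; idom=n0
  n4: preds {n1,n2,n3}: {n0,n1} ∩ {n0,n2} ∩ {n0,n2,n3} = {n0}; idom=n0
  n5: preds {n3,n4}: {n0,n2,n3} ∩ {n0,n4} = {n0}; idom=n0
  n6: preds {n0,n2,n4}: {n0} ∩ {n0,n2} ∩ {n0,n4} = {n0}; idom=n0

DF derivation:
  join n2 pred n0: · stop@n0
  join n2 pred n3: n3→n2 stop@n0
  join n4 pred n1: n1 stop@n0
  join n4 pred n2: n2 stop@n0
  join n4 pred n3: n3→n2 stop@n0
  join n5 pred n3: n3→n2 stop@n0
  join n5 pred n4: n4 stop@n0
  join n6 pred n0: · stop@n0
  join n6 pred n2: n2 stop@n0
  join n6 pred n4: n4 stop@n0
  n0: DF=∅
  n1: DF={n4}
  n2: DF={n2,n4,n5,n6}
  n3: DF={n2,n4,n5}
  n4: DF={n5,n6}
  n5: DF=∅
  n6: DF=∅

φ for q: defs {n0,n3,n5}
  DF⁺ = {n2,n4,n5,n6}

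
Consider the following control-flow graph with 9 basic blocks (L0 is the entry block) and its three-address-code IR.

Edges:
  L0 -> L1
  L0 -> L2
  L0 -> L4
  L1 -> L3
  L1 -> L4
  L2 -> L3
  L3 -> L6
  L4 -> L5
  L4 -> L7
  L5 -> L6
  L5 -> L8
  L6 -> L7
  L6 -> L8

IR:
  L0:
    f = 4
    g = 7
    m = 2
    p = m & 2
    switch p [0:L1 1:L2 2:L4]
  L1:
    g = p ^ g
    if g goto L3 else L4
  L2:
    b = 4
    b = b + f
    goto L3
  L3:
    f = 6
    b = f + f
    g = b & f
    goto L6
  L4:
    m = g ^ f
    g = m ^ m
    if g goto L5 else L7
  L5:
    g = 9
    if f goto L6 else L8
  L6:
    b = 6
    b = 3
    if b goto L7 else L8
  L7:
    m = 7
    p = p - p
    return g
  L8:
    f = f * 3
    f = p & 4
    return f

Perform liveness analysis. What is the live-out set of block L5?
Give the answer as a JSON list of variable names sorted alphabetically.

def/use:
  L0 def {f,g,m,p} use ∅
  L1 def {g} use {g,p}
  L2 def {b} use {f}
  L3 def {b,f,g} use ∅
  L4 def {g,m} use {f,g}
  L5 def {g} use {f}
  L6 def {b} use ∅
  L7 def {m,p} use {g,p}
  L8 def {f} use {f,p}

Backward fixpoint:
  L0: in=∅ out={f,g,p}
  L1: in={f,g,p} out={f,g,p}
  L2: in={f,p} out={p}
  L3: in={p} out={f,g,p}
  L4: in={f,g,p} out={f,g,p}
  L5: in={f,p} out={f,g,p}
  L6: in={f,g,p} out={f,g,p}
  L7: in={g,p} out=∅
  L8: in={f,p} out=∅

live-out(L5) = ["f", "g", "p"]

Answer: ["f", "g", "p"]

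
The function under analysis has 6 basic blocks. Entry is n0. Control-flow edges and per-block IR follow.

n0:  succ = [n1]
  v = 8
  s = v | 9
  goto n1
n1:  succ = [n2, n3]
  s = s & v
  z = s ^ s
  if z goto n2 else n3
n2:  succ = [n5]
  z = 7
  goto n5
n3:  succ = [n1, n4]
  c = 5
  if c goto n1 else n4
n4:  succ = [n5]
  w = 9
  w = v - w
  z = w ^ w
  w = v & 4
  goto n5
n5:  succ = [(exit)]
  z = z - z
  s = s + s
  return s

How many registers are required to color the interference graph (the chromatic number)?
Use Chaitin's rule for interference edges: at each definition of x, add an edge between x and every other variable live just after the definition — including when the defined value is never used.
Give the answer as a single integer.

Answer: 4

Derivation:
def/use:
  n0 def {s,v} use ∅
  n1 def {s,z} use {s,v}
  n2 def {z} use ∅
  n3 def {c} use ∅
  n4 def {w,z} use {v}
  n5 def {s,z} use {s,z}

Backward fixpoint:
  live n0: ∅→{s,v}
  live n1: {s,v}→{s,v}
  live n2: {s}→{s,z}
  live n3: {s,v}→{s,v}
  live n4: {s,v}→{s,z}
  live n5: {s,z}→∅

Interfere edges:
  c: {s,v}
  s: {c,v,w,z}
  v: {c,s,w,z}
  w: {s,v,z}
  z: {s,v,w}

Chromatic number:
  clique {s,v,w,z} ⇒ need ≥ 4
  4-colouring: R0={s}  R1={v}  R2={c,w}  R3={z}
  χ = 4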